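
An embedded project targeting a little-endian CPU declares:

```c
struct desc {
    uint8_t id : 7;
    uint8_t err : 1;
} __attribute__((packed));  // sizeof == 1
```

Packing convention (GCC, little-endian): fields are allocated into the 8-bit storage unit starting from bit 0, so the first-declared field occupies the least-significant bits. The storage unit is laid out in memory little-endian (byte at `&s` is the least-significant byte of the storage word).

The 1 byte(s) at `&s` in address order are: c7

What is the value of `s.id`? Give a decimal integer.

[0]=0xc7 (little-endian) → word 0xc7
id:7 @ bit 0 → (0xc7>>0)&0x7f = 0x47  ←
err:1 @ bit 7 → (0xc7>>7)&0x1 = 0x1

71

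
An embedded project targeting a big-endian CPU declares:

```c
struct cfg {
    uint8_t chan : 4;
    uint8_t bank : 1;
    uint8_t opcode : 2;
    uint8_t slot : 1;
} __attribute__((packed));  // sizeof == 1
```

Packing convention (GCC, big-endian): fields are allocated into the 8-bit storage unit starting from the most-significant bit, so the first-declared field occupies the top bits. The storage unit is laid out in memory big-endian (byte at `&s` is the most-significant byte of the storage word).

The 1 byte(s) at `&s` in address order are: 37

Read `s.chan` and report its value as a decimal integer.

3

[0]=0x37 (big-endian) → word 0x37
chan [4+:4] = (word>>4) & 0xf = 3  ←
bank [3+:1] = (word>>3) & 0x1 = 0
opcode [1+:2] = (word>>1) & 0x3 = 3
slot [0+:1] = (word>>0) & 0x1 = 1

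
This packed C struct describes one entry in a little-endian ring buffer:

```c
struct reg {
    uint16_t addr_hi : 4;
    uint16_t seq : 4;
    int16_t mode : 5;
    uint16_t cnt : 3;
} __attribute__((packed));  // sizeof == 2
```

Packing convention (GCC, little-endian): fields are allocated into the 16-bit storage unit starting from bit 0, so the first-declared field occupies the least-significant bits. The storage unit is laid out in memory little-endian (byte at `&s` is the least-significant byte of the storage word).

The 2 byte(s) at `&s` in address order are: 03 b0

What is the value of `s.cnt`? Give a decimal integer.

5

[0]=0x03 [1]=0xb0 (little-endian) → word 0xb003
addr_hi:4 @ bit 0 → (0xb003>>0)&0xf = 0x3
seq:4 @ bit 4 → (0xb003>>4)&0xf = 0x0
mode:5 @ bit 8 → (0xb003>>8)&0x1f = 0x10
cnt:3 @ bit 13 → (0xb003>>13)&0x7 = 0x5  ←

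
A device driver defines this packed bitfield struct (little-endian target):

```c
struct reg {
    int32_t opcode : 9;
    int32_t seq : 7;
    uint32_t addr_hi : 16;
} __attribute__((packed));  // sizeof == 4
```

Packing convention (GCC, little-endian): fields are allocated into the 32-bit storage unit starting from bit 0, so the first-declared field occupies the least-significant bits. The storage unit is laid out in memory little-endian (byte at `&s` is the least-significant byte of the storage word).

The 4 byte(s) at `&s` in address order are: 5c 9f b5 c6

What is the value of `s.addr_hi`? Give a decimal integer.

[0]=0x5c [1]=0x9f [2]=0xb5 [3]=0xc6 (little-endian) → word 0xc6b59f5c
opcode:9 @ bit 0 → (0xc6b59f5c>>0)&0x1ff = 0x15c
seq:7 @ bit 9 → (0xc6b59f5c>>9)&0x7f = 0x4f
addr_hi:16 @ bit 16 → (0xc6b59f5c>>16)&0xffff = 0xc6b5  ←

50869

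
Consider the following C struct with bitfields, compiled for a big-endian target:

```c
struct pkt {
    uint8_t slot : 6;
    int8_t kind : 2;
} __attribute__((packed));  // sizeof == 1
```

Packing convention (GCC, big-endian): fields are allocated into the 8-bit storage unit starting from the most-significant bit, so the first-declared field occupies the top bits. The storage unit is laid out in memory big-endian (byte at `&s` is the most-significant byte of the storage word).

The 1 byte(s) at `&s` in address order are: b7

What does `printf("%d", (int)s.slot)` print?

45

[0]=0xb7 (big-endian) → word 0xb7
slot [2+:6] = (word>>2) & 0x3f = 45  ←
kind [0+:2] = (word>>0) & 0x3 = 3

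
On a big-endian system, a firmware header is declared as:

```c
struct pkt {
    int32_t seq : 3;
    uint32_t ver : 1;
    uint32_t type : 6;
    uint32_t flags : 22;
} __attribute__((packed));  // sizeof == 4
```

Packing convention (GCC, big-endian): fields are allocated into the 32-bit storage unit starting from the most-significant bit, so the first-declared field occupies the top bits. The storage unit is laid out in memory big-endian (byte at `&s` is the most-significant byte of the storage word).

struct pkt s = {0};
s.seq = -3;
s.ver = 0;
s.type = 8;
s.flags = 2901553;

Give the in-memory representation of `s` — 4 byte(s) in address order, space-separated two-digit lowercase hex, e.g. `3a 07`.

a2 2c 46 31

[29+:3] seq=-3 & 0x7 = 0x5; word=0xa0000000
[28+:1] ver=0 & 0x1 = 0x0; word=0xa0000000
[22+:6] type=8 & 0x3f = 0x8; word=0xa2000000
[0+:22] flags=2901553 & 0x3fffff = 0x2c4631; word=0xa22c4631
word = 0xa22c4631 → big-endian bytes:
  [0]=0xa2  [1]=0x2c  [2]=0x46  [3]=0x31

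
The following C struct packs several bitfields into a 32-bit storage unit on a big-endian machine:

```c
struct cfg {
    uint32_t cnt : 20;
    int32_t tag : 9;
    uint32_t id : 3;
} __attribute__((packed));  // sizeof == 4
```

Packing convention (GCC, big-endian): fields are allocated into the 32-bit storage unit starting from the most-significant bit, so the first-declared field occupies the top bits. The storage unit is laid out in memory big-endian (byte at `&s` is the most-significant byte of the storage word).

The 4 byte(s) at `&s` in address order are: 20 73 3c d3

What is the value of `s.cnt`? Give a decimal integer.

[0]=0x20 [1]=0x73 [2]=0x3c [3]=0xd3 (big-endian) → word 0x20733cd3
cnt [12+:20] = (word>>12) & 0xfffff = 132915  ←
tag [3+:9] = (word>>3) & 0x1ff = 410
id [0+:3] = (word>>0) & 0x7 = 3

132915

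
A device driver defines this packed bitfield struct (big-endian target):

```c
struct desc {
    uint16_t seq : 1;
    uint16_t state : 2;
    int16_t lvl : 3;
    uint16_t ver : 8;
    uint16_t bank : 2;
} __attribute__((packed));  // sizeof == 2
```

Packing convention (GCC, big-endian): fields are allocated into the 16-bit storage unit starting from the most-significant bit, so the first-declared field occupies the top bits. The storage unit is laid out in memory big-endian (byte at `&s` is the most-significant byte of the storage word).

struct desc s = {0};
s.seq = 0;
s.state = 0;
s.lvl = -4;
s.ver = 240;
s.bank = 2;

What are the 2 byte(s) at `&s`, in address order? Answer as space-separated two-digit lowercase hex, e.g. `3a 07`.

13 c2

[15+:1] seq=0 & 0x1 = 0x0; word=0x0000
[13+:2] state=0 & 0x3 = 0x0; word=0x0000
[10+:3] lvl=-4 & 0x7 = 0x4; word=0x1000
[2+:8] ver=240 & 0xff = 0xf0; word=0x13c0
[0+:2] bank=2 & 0x3 = 0x2; word=0x13c2
word = 0x13c2 → big-endian bytes:
  [0]=0x13  [1]=0xc2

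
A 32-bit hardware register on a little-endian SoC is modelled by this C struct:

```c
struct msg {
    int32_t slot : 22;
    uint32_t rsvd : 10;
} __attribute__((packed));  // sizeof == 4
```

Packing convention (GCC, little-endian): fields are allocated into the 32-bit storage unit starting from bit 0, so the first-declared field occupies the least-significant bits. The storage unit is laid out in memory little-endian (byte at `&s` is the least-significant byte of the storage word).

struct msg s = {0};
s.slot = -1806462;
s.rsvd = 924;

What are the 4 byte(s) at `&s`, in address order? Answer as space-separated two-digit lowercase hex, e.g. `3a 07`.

slot (22b) val=-1806462 bits=0x246f82 at bit 0: 0x00246f82
rsvd (10b) val=924 bits=0x39c at bit 22: 0xe7246f82
word = 0xe7246f82 → little-endian bytes:
  [0]=0x82  [1]=0x6f  [2]=0x24  [3]=0xe7

82 6f 24 e7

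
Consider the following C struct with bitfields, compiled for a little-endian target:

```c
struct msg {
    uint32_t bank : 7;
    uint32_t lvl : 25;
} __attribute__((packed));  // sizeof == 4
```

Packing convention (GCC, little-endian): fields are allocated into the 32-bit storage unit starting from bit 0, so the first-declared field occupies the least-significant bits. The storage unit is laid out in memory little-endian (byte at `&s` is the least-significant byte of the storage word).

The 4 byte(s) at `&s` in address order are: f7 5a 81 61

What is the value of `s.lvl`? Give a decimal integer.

[0]=0xf7 [1]=0x5a [2]=0x81 [3]=0x61 (little-endian) → word 0x61815af7
bank:7 @ bit 0 → (0x61815af7>>0)&0x7f = 0x77
lvl:25 @ bit 7 → (0x61815af7>>7)&0x1ffffff = 0xc302b5  ←

12780213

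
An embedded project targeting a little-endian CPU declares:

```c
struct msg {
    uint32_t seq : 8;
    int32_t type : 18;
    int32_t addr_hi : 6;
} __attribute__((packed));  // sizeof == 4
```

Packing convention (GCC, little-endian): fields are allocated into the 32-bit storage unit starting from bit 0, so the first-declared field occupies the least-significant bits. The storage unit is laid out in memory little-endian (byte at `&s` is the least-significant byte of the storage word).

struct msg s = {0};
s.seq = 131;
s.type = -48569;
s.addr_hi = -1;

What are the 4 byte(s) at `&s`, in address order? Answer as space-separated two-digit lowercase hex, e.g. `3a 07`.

83 47 42 ff

[0+:8] seq=131 & 0xff = 0x83; word=0x00000083
[8+:18] type=-48569 & 0x3ffff = 0x34247; word=0x03424783
[26+:6] addr_hi=-1 & 0x3f = 0x3f; word=0xff424783
word = 0xff424783 → little-endian bytes:
  [0]=0x83  [1]=0x47  [2]=0x42  [3]=0xff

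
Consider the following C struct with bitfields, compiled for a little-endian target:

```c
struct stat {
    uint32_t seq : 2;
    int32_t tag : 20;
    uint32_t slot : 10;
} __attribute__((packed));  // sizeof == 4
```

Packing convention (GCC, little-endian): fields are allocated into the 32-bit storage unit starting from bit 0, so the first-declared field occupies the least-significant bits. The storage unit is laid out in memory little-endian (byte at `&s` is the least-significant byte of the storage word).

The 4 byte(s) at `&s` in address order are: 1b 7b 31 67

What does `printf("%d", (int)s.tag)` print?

[0]=0x1b [1]=0x7b [2]=0x31 [3]=0x67 (little-endian) → word 0x67317b1b
seq [0+:2] = (word>>0) & 0x3 = 3
tag [2+:20] = (word>>2) & 0xfffff = 810694  ←
slot [22+:10] = (word>>22) & 0x3ff = 412
tag signed 20b, MSB=1: 810694 - 1048576 = -237882

-237882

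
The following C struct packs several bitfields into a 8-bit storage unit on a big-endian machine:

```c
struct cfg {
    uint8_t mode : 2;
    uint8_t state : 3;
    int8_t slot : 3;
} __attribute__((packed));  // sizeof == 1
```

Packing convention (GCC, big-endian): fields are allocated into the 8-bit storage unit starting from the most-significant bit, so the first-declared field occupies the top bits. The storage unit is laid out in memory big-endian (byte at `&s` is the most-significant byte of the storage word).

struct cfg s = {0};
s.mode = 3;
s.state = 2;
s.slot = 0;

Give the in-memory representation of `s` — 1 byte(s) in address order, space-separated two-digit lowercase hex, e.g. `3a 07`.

d0

mode:2 = 3 → 0x3 << 6 → word 0xc0
state:3 = 2 → 0x2 << 3 → word 0xd0
slot:3 = 0 → 0x0 << 0 → word 0xd0
word = 0xd0 → big-endian bytes:
  [0]=0xd0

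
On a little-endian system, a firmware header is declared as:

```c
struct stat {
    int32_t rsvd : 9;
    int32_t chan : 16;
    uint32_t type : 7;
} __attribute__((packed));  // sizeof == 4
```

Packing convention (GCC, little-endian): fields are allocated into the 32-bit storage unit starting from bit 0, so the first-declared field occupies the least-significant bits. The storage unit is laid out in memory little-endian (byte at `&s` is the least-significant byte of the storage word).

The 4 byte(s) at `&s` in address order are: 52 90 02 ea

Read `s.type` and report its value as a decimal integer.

117

[0]=0x52 [1]=0x90 [2]=0x02 [3]=0xea (little-endian) → word 0xea029052
rsvd:9 @ bit 0 → (0xea029052>>0)&0x1ff = 0x52
chan:16 @ bit 9 → (0xea029052>>9)&0xffff = 0x148
type:7 @ bit 25 → (0xea029052>>25)&0x7f = 0x75  ←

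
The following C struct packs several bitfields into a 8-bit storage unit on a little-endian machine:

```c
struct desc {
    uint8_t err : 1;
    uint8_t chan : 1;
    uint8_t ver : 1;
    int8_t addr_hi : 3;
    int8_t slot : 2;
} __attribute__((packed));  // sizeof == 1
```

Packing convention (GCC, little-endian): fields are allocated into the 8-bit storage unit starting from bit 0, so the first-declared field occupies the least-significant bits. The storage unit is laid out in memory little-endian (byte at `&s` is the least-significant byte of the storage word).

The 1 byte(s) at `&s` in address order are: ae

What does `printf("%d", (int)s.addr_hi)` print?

-3

[0]=0xae (little-endian) → word 0xae
err:1 @ bit 0 → (0xae>>0)&0x1 = 0x0
chan:1 @ bit 1 → (0xae>>1)&0x1 = 0x1
ver:1 @ bit 2 → (0xae>>2)&0x1 = 0x1
addr_hi:3 @ bit 3 → (0xae>>3)&0x7 = 0x5  ←
slot:2 @ bit 6 → (0xae>>6)&0x3 = 0x2
addr_hi signed 3b, MSB=1: 5 - 8 = -3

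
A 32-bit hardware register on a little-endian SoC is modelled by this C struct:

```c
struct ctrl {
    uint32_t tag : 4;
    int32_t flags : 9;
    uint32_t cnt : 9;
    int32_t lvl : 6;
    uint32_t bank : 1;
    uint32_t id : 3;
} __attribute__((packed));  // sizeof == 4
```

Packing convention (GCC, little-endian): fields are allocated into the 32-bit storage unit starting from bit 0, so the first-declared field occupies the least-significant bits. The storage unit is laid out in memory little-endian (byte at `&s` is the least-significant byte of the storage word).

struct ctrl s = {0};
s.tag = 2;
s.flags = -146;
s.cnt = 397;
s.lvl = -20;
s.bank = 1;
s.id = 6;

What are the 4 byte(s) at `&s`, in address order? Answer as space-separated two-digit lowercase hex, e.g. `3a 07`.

e2 b6 31 db

tag:4 = 2 → 0x2 << 0 → word 0x00000002
flags:9 = -146 → 0x16e << 4 → word 0x000016e2
cnt:9 = 397 → 0x18d << 13 → word 0x0031b6e2
lvl:6 = -20 → 0x2c << 22 → word 0x0b31b6e2
bank:1 = 1 → 0x1 << 28 → word 0x1b31b6e2
id:3 = 6 → 0x6 << 29 → word 0xdb31b6e2
word = 0xdb31b6e2 → little-endian bytes:
  [0]=0xe2  [1]=0xb6  [2]=0x31  [3]=0xdb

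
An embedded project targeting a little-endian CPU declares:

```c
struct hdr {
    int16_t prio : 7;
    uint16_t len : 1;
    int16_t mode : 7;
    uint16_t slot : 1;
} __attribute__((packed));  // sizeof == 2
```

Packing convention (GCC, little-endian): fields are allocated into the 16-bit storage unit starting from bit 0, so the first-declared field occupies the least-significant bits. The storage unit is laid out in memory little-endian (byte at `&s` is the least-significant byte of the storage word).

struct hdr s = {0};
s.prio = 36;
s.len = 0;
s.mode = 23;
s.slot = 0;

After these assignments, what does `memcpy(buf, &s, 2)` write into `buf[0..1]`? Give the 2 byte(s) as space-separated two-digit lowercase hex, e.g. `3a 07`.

24 17

[0+:7] prio=36 & 0x7f = 0x24; word=0x0024
[7+:1] len=0 & 0x1 = 0x0; word=0x0024
[8+:7] mode=23 & 0x7f = 0x17; word=0x1724
[15+:1] slot=0 & 0x1 = 0x0; word=0x1724
word = 0x1724 → little-endian bytes:
  [0]=0x24  [1]=0x17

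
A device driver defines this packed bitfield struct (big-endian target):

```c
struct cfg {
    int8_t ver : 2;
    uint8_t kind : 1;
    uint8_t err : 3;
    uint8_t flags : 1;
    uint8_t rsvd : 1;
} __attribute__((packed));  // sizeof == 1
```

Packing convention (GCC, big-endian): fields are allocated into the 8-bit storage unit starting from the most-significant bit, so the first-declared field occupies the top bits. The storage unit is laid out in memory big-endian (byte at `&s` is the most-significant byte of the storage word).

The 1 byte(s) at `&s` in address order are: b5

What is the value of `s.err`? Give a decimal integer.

5

[0]=0xb5 (big-endian) → word 0xb5
ver:2 @ bit 6 → (0xb5>>6)&0x3 = 0x2
kind:1 @ bit 5 → (0xb5>>5)&0x1 = 0x1
err:3 @ bit 2 → (0xb5>>2)&0x7 = 0x5  ←
flags:1 @ bit 1 → (0xb5>>1)&0x1 = 0x0
rsvd:1 @ bit 0 → (0xb5>>0)&0x1 = 0x1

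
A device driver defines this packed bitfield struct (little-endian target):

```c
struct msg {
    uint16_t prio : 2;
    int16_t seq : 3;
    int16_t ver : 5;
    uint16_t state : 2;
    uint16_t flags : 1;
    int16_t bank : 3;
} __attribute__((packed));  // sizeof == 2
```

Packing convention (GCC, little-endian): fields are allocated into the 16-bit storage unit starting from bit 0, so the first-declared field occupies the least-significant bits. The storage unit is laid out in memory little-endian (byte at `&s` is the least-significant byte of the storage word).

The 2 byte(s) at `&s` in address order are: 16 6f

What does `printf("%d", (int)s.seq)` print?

[0]=0x16 [1]=0x6f (little-endian) → word 0x6f16
prio:2 @ bit 0 → (0x6f16>>0)&0x3 = 0x2
seq:3 @ bit 2 → (0x6f16>>2)&0x7 = 0x5  ←
ver:5 @ bit 5 → (0x6f16>>5)&0x1f = 0x18
state:2 @ bit 10 → (0x6f16>>10)&0x3 = 0x3
flags:1 @ bit 12 → (0x6f16>>12)&0x1 = 0x0
bank:3 @ bit 13 → (0x6f16>>13)&0x7 = 0x3
seq signed 3b, MSB=1: 5 - 8 = -3

-3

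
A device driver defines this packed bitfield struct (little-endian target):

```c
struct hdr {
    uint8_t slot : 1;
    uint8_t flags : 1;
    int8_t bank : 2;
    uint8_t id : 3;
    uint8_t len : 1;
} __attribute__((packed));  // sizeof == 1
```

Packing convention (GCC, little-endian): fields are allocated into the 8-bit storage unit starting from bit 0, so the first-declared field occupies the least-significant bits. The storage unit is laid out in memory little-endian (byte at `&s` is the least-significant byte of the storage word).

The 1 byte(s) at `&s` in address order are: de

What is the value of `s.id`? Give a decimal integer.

5

[0]=0xde (little-endian) → word 0xde
slot:1 @ bit 0 → (0xde>>0)&0x1 = 0x0
flags:1 @ bit 1 → (0xde>>1)&0x1 = 0x1
bank:2 @ bit 2 → (0xde>>2)&0x3 = 0x3
id:3 @ bit 4 → (0xde>>4)&0x7 = 0x5  ←
len:1 @ bit 7 → (0xde>>7)&0x1 = 0x1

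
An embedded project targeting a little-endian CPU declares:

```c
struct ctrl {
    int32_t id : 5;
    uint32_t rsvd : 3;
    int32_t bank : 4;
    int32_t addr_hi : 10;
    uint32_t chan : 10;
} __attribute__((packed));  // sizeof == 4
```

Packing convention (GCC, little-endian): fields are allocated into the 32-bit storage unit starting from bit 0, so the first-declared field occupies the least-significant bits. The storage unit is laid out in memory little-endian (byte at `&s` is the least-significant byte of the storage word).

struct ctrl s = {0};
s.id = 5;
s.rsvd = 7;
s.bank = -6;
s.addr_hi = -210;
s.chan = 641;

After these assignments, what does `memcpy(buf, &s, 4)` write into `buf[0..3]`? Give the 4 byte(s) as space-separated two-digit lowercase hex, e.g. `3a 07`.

e5 ea 72 a0

[0+:5] id=5 & 0x1f = 0x5; word=0x00000005
[5+:3] rsvd=7 & 0x7 = 0x7; word=0x000000e5
[8+:4] bank=-6 & 0xf = 0xa; word=0x00000ae5
[12+:10] addr_hi=-210 & 0x3ff = 0x32e; word=0x0032eae5
[22+:10] chan=641 & 0x3ff = 0x281; word=0xa072eae5
word = 0xa072eae5 → little-endian bytes:
  [0]=0xe5  [1]=0xea  [2]=0x72  [3]=0xa0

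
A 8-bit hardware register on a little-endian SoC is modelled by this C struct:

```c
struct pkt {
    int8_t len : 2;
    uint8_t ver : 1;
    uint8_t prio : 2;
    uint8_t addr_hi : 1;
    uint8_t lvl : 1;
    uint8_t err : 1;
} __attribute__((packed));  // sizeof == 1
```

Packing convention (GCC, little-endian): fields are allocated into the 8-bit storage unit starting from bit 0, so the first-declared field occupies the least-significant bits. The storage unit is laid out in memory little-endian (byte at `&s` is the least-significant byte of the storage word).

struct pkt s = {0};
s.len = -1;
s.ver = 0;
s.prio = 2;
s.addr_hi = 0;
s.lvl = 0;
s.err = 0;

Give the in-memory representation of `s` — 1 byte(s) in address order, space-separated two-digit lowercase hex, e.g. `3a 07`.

len (2b) val=-1 bits=0x3 at bit 0: 0x03
ver (1b) val=0 bits=0x0 at bit 2: 0x03
prio (2b) val=2 bits=0x2 at bit 3: 0x13
addr_hi (1b) val=0 bits=0x0 at bit 5: 0x13
lvl (1b) val=0 bits=0x0 at bit 6: 0x13
err (1b) val=0 bits=0x0 at bit 7: 0x13
word = 0x13 → little-endian bytes:
  [0]=0x13

13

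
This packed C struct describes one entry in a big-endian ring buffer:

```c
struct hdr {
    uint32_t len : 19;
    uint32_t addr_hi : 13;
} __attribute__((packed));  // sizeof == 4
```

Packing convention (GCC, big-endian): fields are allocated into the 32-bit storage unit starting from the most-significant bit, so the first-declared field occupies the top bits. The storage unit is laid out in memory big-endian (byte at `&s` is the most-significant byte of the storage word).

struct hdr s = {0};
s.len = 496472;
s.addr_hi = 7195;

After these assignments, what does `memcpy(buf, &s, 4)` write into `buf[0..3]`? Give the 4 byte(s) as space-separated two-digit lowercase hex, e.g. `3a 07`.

[13+:19] len=496472 & 0x7ffff = 0x79358; word=0xf26b0000
[0+:13] addr_hi=7195 & 0x1fff = 0x1c1b; word=0xf26b1c1b
word = 0xf26b1c1b → big-endian bytes:
  [0]=0xf2  [1]=0x6b  [2]=0x1c  [3]=0x1b

f2 6b 1c 1b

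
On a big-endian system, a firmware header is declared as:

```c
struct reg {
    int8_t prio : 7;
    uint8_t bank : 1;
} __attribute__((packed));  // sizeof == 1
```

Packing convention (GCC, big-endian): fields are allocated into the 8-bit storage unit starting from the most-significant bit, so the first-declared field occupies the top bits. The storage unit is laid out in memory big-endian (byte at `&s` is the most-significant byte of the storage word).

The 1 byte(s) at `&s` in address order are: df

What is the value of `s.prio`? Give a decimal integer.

[0]=0xdf (big-endian) → word 0xdf
prio [1+:7] = (word>>1) & 0x7f = 111  ←
bank [0+:1] = (word>>0) & 0x1 = 1
prio signed 7b, MSB=1: 111 - 128 = -17

-17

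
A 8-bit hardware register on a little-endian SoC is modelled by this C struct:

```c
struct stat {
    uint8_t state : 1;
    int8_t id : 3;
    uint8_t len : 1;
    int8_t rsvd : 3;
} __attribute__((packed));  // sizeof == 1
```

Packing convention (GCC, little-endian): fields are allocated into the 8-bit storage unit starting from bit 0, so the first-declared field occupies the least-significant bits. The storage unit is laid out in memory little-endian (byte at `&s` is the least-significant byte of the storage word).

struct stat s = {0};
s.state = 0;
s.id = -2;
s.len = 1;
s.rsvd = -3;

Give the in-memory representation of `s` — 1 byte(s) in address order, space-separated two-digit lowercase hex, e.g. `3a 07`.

bc

[0+:1] state=0 & 0x1 = 0x0; word=0x00
[1+:3] id=-2 & 0x7 = 0x6; word=0x0c
[4+:1] len=1 & 0x1 = 0x1; word=0x1c
[5+:3] rsvd=-3 & 0x7 = 0x5; word=0xbc
word = 0xbc → little-endian bytes:
  [0]=0xbc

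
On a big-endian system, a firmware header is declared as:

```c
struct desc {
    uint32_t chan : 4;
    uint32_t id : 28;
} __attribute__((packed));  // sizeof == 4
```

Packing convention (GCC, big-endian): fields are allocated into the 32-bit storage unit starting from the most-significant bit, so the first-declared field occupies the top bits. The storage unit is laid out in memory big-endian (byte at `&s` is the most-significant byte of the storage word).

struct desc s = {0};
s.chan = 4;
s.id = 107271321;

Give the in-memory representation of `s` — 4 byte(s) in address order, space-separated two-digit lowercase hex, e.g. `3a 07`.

chan (4b) val=4 bits=0x4 at bit 28: 0x40000000
id (28b) val=107271321 bits=0x664d499 at bit 0: 0x4664d499
word = 0x4664d499 → big-endian bytes:
  [0]=0x46  [1]=0x64  [2]=0xd4  [3]=0x99

46 64 d4 99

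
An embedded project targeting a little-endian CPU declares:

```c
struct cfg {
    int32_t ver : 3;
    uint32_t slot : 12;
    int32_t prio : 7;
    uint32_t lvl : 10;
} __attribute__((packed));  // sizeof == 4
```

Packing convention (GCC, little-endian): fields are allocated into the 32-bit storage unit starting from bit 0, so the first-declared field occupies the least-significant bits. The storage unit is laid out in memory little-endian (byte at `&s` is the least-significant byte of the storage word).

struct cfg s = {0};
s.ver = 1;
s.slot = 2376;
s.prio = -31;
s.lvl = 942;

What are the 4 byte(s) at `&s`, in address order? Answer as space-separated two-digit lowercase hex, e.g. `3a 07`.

ver (3b) val=1 bits=0x1 at bit 0: 0x00000001
slot (12b) val=2376 bits=0x948 at bit 3: 0x00004a41
prio (7b) val=-31 bits=0x61 at bit 15: 0x0030ca41
lvl (10b) val=942 bits=0x3ae at bit 22: 0xebb0ca41
word = 0xebb0ca41 → little-endian bytes:
  [0]=0x41  [1]=0xca  [2]=0xb0  [3]=0xeb

41 ca b0 eb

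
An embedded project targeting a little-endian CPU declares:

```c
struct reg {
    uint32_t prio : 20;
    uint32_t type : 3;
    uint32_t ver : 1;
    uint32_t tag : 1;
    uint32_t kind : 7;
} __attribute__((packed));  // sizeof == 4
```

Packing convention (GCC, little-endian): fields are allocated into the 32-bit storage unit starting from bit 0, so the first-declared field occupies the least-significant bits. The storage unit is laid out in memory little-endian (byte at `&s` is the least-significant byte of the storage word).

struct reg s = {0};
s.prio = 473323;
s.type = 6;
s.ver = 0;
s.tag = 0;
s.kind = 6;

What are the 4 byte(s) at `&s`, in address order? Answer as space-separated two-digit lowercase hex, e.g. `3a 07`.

prio (20b) val=473323 bits=0x738eb at bit 0: 0x000738eb
type (3b) val=6 bits=0x6 at bit 20: 0x006738eb
ver (1b) val=0 bits=0x0 at bit 23: 0x006738eb
tag (1b) val=0 bits=0x0 at bit 24: 0x006738eb
kind (7b) val=6 bits=0x6 at bit 25: 0x0c6738eb
word = 0x0c6738eb → little-endian bytes:
  [0]=0xeb  [1]=0x38  [2]=0x67  [3]=0x0c

eb 38 67 0c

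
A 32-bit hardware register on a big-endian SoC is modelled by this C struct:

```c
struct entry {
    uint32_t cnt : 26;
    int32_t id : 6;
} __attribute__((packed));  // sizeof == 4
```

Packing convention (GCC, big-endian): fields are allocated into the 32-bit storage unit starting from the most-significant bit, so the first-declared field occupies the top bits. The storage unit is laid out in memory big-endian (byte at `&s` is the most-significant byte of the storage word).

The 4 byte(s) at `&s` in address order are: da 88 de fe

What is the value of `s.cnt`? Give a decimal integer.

[0]=0xda [1]=0x88 [2]=0xde [3]=0xfe (big-endian) → word 0xda88defe
cnt:26 @ bit 6 → (0xda88defe>>6)&0x3ffffff = 0x36a237b  ←
id:6 @ bit 0 → (0xda88defe>>0)&0x3f = 0x3e

57287547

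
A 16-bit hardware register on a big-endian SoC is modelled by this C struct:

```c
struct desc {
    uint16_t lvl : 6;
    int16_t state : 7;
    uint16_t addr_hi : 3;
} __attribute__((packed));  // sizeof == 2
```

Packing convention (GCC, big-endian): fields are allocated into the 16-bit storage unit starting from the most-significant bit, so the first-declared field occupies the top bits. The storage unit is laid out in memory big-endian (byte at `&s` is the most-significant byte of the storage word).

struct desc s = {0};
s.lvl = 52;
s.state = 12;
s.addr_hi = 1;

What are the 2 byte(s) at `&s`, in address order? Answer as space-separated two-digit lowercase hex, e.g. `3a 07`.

d0 61

[10+:6] lvl=52 & 0x3f = 0x34; word=0xd000
[3+:7] state=12 & 0x7f = 0xc; word=0xd060
[0+:3] addr_hi=1 & 0x7 = 0x1; word=0xd061
word = 0xd061 → big-endian bytes:
  [0]=0xd0  [1]=0x61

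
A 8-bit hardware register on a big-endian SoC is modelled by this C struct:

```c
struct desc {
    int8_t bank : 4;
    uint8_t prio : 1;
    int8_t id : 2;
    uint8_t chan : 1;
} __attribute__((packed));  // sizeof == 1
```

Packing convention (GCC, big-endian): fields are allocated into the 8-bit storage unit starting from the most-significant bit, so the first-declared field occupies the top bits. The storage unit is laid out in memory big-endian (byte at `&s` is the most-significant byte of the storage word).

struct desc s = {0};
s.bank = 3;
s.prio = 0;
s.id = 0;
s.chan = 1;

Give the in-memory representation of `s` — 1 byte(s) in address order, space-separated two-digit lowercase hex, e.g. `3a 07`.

bank (4b) val=3 bits=0x3 at bit 4: 0x30
prio (1b) val=0 bits=0x0 at bit 3: 0x30
id (2b) val=0 bits=0x0 at bit 1: 0x30
chan (1b) val=1 bits=0x1 at bit 0: 0x31
word = 0x31 → big-endian bytes:
  [0]=0x31

31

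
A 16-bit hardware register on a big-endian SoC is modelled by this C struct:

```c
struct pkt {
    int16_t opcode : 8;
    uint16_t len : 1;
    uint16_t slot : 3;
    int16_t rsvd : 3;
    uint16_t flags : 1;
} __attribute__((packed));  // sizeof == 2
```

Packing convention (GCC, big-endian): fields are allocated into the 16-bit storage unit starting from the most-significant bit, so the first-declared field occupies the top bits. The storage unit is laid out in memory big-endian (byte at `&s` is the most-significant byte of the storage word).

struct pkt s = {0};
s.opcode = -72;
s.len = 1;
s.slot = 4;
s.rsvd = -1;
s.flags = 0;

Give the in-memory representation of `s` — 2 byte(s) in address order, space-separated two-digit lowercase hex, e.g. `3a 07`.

opcode:8 = -72 → 0xb8 << 8 → word 0xb800
len:1 = 1 → 0x1 << 7 → word 0xb880
slot:3 = 4 → 0x4 << 4 → word 0xb8c0
rsvd:3 = -1 → 0x7 << 1 → word 0xb8ce
flags:1 = 0 → 0x0 << 0 → word 0xb8ce
word = 0xb8ce → big-endian bytes:
  [0]=0xb8  [1]=0xce

b8 ce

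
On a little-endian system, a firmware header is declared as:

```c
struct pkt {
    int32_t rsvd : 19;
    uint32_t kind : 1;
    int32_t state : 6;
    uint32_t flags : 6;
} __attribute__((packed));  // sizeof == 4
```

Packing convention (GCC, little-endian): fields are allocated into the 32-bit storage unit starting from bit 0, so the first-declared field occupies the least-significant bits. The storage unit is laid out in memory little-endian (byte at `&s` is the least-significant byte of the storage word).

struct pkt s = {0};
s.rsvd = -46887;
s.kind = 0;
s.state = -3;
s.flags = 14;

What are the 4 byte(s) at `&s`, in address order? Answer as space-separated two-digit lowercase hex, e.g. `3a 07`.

[0+:19] rsvd=-46887 & 0x7ffff = 0x748d9; word=0x000748d9
[19+:1] kind=0 & 0x1 = 0x0; word=0x000748d9
[20+:6] state=-3 & 0x3f = 0x3d; word=0x03d748d9
[26+:6] flags=14 & 0x3f = 0xe; word=0x3bd748d9
word = 0x3bd748d9 → little-endian bytes:
  [0]=0xd9  [1]=0x48  [2]=0xd7  [3]=0x3b

d9 48 d7 3b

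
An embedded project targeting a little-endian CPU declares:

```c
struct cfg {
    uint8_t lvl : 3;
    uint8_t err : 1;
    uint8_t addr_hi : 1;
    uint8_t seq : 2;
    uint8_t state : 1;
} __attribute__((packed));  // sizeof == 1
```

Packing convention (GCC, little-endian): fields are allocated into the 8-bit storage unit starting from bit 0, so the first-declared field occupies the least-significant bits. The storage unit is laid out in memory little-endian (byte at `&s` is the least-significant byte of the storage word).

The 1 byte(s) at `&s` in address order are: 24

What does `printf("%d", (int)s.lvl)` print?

4

[0]=0x24 (little-endian) → word 0x24
lvl [0+:3] = (word>>0) & 0x7 = 4  ←
err [3+:1] = (word>>3) & 0x1 = 0
addr_hi [4+:1] = (word>>4) & 0x1 = 0
seq [5+:2] = (word>>5) & 0x3 = 1
state [7+:1] = (word>>7) & 0x1 = 0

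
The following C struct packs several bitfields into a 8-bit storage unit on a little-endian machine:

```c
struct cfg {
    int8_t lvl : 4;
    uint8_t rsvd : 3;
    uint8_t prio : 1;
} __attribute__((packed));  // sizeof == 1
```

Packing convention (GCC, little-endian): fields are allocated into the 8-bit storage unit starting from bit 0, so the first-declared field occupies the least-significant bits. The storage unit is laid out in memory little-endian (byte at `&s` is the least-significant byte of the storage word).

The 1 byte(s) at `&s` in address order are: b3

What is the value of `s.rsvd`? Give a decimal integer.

[0]=0xb3 (little-endian) → word 0xb3
lvl:4 @ bit 0 → (0xb3>>0)&0xf = 0x3
rsvd:3 @ bit 4 → (0xb3>>4)&0x7 = 0x3  ←
prio:1 @ bit 7 → (0xb3>>7)&0x1 = 0x1

3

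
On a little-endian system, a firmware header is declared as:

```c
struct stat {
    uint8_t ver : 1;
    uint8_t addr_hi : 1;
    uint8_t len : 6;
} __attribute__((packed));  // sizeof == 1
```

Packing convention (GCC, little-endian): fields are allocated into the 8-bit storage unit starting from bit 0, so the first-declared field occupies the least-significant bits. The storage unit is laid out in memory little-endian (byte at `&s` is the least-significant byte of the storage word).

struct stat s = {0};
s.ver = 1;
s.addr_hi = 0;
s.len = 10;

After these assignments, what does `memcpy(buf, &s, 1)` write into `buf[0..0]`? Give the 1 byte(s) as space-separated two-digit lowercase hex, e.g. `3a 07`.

[0+:1] ver=1 & 0x1 = 0x1; word=0x01
[1+:1] addr_hi=0 & 0x1 = 0x0; word=0x01
[2+:6] len=10 & 0x3f = 0xa; word=0x29
word = 0x29 → little-endian bytes:
  [0]=0x29

29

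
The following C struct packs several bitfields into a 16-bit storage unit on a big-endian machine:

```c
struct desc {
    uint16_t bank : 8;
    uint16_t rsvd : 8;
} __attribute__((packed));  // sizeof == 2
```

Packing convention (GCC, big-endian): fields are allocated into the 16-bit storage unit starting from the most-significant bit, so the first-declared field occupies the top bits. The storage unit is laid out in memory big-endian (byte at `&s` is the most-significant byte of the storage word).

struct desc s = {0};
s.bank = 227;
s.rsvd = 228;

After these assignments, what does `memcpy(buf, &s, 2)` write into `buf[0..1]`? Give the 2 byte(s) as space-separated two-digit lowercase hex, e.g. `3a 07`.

bank (8b) val=227 bits=0xe3 at bit 8: 0xe300
rsvd (8b) val=228 bits=0xe4 at bit 0: 0xe3e4
word = 0xe3e4 → big-endian bytes:
  [0]=0xe3  [1]=0xe4

e3 e4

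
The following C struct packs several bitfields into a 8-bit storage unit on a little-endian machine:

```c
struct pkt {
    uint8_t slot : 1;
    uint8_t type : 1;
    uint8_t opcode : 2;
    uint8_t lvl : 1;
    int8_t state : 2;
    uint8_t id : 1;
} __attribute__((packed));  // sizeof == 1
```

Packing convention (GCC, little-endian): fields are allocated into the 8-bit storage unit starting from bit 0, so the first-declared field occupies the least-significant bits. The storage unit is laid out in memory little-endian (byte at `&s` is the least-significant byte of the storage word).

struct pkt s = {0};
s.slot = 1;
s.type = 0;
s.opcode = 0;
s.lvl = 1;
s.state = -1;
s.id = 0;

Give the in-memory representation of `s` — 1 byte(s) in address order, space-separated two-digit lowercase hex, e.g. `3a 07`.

71

slot (1b) val=1 bits=0x1 at bit 0: 0x01
type (1b) val=0 bits=0x0 at bit 1: 0x01
opcode (2b) val=0 bits=0x0 at bit 2: 0x01
lvl (1b) val=1 bits=0x1 at bit 4: 0x11
state (2b) val=-1 bits=0x3 at bit 5: 0x71
id (1b) val=0 bits=0x0 at bit 7: 0x71
word = 0x71 → little-endian bytes:
  [0]=0x71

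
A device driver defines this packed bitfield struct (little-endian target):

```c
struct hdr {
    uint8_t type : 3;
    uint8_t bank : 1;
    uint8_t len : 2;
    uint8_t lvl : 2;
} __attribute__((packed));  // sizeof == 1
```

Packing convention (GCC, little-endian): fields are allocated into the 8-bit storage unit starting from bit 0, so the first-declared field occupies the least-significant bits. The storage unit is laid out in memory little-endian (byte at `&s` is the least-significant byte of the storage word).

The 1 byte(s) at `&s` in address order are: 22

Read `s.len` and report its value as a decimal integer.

[0]=0x22 (little-endian) → word 0x22
type:3 @ bit 0 → (0x22>>0)&0x7 = 0x2
bank:1 @ bit 3 → (0x22>>3)&0x1 = 0x0
len:2 @ bit 4 → (0x22>>4)&0x3 = 0x2  ←
lvl:2 @ bit 6 → (0x22>>6)&0x3 = 0x0

2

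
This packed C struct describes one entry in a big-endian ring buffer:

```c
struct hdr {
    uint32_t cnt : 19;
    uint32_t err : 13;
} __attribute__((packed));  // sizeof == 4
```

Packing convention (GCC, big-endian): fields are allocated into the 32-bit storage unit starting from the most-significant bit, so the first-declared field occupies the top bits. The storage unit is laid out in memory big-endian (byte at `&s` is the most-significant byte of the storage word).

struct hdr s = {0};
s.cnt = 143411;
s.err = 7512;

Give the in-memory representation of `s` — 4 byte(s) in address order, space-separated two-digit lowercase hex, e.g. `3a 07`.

46 06 7d 58

[13+:19] cnt=143411 & 0x7ffff = 0x23033; word=0x46066000
[0+:13] err=7512 & 0x1fff = 0x1d58; word=0x46067d58
word = 0x46067d58 → big-endian bytes:
  [0]=0x46  [1]=0x06  [2]=0x7d  [3]=0x58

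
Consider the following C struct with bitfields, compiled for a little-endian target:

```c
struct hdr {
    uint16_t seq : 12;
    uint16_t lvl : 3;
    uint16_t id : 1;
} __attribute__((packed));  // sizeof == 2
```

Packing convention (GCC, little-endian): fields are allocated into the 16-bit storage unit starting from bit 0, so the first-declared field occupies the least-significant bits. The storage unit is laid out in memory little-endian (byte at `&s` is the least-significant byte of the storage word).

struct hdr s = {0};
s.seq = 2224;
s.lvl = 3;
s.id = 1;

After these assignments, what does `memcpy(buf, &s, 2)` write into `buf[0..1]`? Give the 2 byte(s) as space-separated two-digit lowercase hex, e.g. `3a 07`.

b0 b8

[0+:12] seq=2224 & 0xfff = 0x8b0; word=0x08b0
[12+:3] lvl=3 & 0x7 = 0x3; word=0x38b0
[15+:1] id=1 & 0x1 = 0x1; word=0xb8b0
word = 0xb8b0 → little-endian bytes:
  [0]=0xb0  [1]=0xb8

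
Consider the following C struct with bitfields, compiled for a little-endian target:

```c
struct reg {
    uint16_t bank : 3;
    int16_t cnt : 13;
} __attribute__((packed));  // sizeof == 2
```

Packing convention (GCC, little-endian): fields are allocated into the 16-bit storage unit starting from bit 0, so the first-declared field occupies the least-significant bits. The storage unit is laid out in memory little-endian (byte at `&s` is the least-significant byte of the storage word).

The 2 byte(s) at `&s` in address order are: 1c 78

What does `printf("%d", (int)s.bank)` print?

[0]=0x1c [1]=0x78 (little-endian) → word 0x781c
bank:3 @ bit 0 → (0x781c>>0)&0x7 = 0x4  ←
cnt:13 @ bit 3 → (0x781c>>3)&0x1fff = 0xf03

4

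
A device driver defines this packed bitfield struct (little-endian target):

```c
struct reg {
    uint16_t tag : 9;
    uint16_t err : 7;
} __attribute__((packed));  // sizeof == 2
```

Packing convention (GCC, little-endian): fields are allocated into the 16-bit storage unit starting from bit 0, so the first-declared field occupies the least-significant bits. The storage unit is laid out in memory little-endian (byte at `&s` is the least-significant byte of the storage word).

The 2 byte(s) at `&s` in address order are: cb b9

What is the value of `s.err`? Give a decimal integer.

92

[0]=0xcb [1]=0xb9 (little-endian) → word 0xb9cb
tag [0+:9] = (word>>0) & 0x1ff = 459
err [9+:7] = (word>>9) & 0x7f = 92  ←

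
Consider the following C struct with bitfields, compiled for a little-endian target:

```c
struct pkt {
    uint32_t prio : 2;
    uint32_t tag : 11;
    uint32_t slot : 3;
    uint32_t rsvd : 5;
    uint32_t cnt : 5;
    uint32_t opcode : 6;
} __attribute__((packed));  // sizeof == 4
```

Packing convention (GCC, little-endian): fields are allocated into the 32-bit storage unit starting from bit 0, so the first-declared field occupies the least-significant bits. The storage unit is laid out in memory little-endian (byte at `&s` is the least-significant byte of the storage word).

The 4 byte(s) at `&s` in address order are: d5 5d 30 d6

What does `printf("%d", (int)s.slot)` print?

2

[0]=0xd5 [1]=0x5d [2]=0x30 [3]=0xd6 (little-endian) → word 0xd6305dd5
prio:2 @ bit 0 → (0xd6305dd5>>0)&0x3 = 0x1
tag:11 @ bit 2 → (0xd6305dd5>>2)&0x7ff = 0x775
slot:3 @ bit 13 → (0xd6305dd5>>13)&0x7 = 0x2  ←
rsvd:5 @ bit 16 → (0xd6305dd5>>16)&0x1f = 0x10
cnt:5 @ bit 21 → (0xd6305dd5>>21)&0x1f = 0x11
opcode:6 @ bit 26 → (0xd6305dd5>>26)&0x3f = 0x35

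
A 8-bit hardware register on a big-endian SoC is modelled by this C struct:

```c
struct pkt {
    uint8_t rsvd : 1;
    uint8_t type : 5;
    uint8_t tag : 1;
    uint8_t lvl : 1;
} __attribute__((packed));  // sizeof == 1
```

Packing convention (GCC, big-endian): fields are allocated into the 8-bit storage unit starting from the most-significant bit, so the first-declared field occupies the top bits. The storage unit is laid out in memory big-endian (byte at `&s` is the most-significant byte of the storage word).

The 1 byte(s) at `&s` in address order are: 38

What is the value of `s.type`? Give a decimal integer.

[0]=0x38 (big-endian) → word 0x38
rsvd [7+:1] = (word>>7) & 0x1 = 0
type [2+:5] = (word>>2) & 0x1f = 14  ←
tag [1+:1] = (word>>1) & 0x1 = 0
lvl [0+:1] = (word>>0) & 0x1 = 0

14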